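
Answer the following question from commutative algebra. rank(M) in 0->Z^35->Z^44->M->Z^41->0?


Alt sum=0:
(-1)^0*35 + (-1)^1*44 + (-1)^2*? + (-1)^3*41=0
rank(M)=50


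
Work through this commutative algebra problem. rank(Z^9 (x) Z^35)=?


rank(M(x)N) = rank(M)*rank(N)
9*35 = 315


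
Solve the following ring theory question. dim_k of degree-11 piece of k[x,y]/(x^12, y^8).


k[x,y], I = (x^12, y^8), d = 11
Need i < 12 and d-i < 8.
Range: 4 <= i <= 11.
H(11) = 8


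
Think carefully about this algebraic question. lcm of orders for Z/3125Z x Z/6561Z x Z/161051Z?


Exponent = lcm of the cyclic orders; pairwise coprime => product.
5^5*3^8*11^5=3125*6561*161051=3302048784375


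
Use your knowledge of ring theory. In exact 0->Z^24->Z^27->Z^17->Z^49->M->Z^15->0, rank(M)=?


Alt sum=0:
(-1)^0*24 + (-1)^1*27 + (-1)^2*17 + (-1)^3*49 + (-1)^4*? + (-1)^5*15=0
rank(M)=50


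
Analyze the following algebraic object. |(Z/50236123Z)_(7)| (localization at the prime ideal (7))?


7-primary part: 50236123=7^7*61
Size=7^7=823543


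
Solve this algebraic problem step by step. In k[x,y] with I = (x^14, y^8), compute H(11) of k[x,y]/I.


k[x,y], I = (x^14, y^8), d = 11
Need i < 14 and d-i < 8.
Range: 4 <= i <= 11.
H(11) = 8


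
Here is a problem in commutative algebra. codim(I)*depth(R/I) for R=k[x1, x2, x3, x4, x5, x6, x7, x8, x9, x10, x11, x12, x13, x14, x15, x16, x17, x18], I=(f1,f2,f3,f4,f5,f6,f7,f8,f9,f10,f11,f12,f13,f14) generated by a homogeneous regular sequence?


codim=14, depth=dim(R/I)=18-14=4
Product=14*4=56


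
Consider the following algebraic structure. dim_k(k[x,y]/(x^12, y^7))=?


Basis: x^i*y^j, i<12, j<7
12*7=84


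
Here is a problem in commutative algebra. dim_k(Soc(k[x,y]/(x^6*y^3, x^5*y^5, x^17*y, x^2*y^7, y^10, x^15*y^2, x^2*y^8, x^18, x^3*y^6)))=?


Socle = ann(m) = span of standard monomials u with x*u, y*u in I (staircase corners).
Redundant generators: x^2*y^8
Minimal generators: x^18, x^17*y, x^15*y^2, x^6*y^3, x^5*y^5, x^3*y^6, x^2*y^7, y^10
Corners: xy^9, x^2y^6, x^4y^5, x^5y^4, x^14y^2, x^16y, x^17
Socle dim=7


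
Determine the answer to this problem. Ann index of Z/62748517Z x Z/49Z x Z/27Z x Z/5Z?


Exponent = lcm of the cyclic orders; pairwise coprime => product.
13^7*7^2*3^3*5^1=62748517*49*27*5=415081439955


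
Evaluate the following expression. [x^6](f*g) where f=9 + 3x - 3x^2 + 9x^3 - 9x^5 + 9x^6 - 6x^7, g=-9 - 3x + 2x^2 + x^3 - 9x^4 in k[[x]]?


[x^6] = sum a_i*b_j, i+j=6
  -3*-9=27
  9*1=9
  -9*-3=27
  9*-9=-81
Sum=-18


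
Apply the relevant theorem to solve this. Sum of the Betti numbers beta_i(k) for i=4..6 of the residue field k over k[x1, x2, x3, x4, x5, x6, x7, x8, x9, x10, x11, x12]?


Koszul resolution: beta_i(k)=C(n,i), n=12
C(12,4)=495, C(12,5)=792, C(12,6)=924
Sum=2211


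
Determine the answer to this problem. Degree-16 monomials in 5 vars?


C(d+n-1,n-1)=C(20,4)=4845


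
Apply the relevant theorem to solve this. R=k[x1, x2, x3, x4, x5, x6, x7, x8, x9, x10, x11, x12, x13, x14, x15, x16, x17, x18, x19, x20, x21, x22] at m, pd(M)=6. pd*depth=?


pd+depth=22
depth=22-6=16
pd*depth=6*16=96


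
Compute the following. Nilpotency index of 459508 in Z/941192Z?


459508^k mod 941192:
k=1: 459508
k=2: 588784
k=3: 611912
k=4: 172872
k=5: 403368
k=6: 0
First zero at k = 6


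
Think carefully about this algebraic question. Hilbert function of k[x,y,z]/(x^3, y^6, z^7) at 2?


Need i<3, j<6, k<7 with i+j+k=2.
For each i, j ranges over max(0,2-i-6)..min(5,2-i):
  i=0: j in [0,2] -> 3
  i=1: j in [0,1] -> 2
  i=2: j in [0,0] -> 1
H(2) = 3+2+1 = 6


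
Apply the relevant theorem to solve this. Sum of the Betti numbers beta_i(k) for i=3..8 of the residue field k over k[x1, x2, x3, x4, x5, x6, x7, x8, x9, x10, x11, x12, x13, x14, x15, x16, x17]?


Koszul resolution: beta_i(k)=C(n,i), n=17
C(17,3)=680, C(17,4)=2380, C(17,5)=6188, C(17,6)=12376, C(17,7)=19448, C(17,8)=24310
Sum=65382


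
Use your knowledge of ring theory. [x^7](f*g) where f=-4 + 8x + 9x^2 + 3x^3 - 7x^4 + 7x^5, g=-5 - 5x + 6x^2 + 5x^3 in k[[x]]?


[x^7] = sum a_i*b_j, i+j=7
  -7*5=-35
  7*6=42
Sum=7


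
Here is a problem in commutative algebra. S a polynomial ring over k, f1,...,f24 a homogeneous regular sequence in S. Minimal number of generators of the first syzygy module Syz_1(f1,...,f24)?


Regular sequence => Koszul complex is the minimal free resolution.
Syz_1 minimally generated by Koszul relations f_i*e_j - f_j*e_i (i<j): mu(Syz_1) = beta_2 = C(m,2) = m(m-1)/2
m=24
24*23/2 = 276


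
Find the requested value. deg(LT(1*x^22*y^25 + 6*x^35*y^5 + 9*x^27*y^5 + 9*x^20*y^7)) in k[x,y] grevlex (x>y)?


LT: 1*x^22*y^25
deg_x=22, deg_y=25
Total=22+25=47


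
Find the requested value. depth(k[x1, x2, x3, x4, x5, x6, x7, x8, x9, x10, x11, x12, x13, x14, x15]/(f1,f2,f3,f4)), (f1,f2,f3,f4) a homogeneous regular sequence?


depth(R)=15
depth(R/I)=15-4=11


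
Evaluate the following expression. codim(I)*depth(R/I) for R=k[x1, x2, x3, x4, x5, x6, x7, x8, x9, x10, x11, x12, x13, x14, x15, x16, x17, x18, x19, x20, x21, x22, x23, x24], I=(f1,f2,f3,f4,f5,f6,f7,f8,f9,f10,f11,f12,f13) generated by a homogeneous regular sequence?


codim=13, depth=dim(R/I)=24-13=11
Product=13*11=143


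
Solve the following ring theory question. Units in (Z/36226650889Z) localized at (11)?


Local ring = Z/214358881Z.
phi(214358881) = 11^7*(11-1) = 194871710


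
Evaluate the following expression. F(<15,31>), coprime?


gcd(15,31)=1 => F=ab-a-b=15*31-15-31=465-46=419


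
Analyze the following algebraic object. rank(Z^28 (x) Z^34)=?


rank(M(x)N) = rank(M)*rank(N)
28*34 = 952


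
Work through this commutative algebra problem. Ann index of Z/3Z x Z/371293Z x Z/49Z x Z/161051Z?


Exponent = lcm of the cyclic orders; pairwise coprime => product.
3^1*13^5*7^2*11^5=3*371293*49*161051=8790175014621


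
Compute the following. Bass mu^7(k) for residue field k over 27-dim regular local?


C(n,i)=C(27,7)=888030


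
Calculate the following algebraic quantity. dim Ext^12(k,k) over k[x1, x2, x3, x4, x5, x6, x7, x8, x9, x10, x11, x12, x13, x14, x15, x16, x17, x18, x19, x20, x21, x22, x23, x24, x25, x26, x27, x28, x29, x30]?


C(n,i)=C(30,12)=86493225


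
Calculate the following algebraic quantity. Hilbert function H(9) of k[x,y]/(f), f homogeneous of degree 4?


H(t)=d for t>=d-1.
d=4, t=9
H(9)=4


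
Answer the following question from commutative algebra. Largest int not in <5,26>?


gcd(5,26)=1 => F=ab-a-b=5*26-5-26=130-31=99


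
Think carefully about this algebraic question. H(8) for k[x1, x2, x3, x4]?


C(d+n-1,n-1)=C(11,3)=165


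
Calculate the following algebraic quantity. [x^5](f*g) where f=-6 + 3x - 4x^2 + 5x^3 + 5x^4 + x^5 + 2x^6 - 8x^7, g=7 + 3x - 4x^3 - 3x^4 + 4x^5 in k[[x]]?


[x^5] = sum a_i*b_j, i+j=5
  -6*4=-24
  3*-3=-9
  -4*-4=16
  5*3=15
  1*7=7
Sum=5


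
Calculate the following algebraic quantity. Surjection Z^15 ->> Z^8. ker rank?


rank(ker) = 15-8 = 7


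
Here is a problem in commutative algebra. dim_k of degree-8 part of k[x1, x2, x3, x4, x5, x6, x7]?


C(d+n-1,n-1)=C(14,6)=3003


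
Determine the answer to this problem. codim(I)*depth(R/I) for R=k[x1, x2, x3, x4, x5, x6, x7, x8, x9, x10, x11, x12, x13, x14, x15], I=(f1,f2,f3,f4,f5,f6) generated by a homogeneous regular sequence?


codim=6, depth=dim(R/I)=15-6=9
Product=6*9=54


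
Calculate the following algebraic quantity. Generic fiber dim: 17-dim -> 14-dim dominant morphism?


dim(fiber)=dim(X)-dim(Y)=17-14=3


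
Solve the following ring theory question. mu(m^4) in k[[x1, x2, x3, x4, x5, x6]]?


C(n+d-1,d)=C(9,4)=126


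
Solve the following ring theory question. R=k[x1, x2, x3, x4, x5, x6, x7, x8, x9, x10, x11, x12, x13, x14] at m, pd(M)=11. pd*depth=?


pd+depth=14
depth=14-11=3
pd*depth=11*3=33


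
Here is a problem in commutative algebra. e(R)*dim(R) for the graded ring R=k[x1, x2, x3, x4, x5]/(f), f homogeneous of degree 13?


e(R)=deg(f)=13, dim(R)=5-1=4
e*dim=13*4=52


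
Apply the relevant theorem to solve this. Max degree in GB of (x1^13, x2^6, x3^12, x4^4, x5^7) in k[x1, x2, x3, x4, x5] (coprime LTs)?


Pure powers, coprime LTs => already GB.
Degrees: 13, 6, 12, 4, 7
Max=13


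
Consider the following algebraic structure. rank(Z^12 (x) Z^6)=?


rank(M(x)N) = rank(M)*rank(N)
12*6 = 72


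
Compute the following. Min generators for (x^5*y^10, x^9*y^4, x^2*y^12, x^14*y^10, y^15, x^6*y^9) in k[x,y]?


Remove redundant (divisible by others).
x^14*y^10 redundant.
Min: x^9*y^4, x^6*y^9, x^5*y^10, x^2*y^12, y^15
Count=5


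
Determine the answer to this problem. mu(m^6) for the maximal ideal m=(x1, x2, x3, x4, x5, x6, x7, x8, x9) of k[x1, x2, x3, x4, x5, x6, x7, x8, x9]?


Graded Nakayama: mu(m^d) = dim_k (m^d/m^(d+1)) = #degree-6 monomials in 9 vars
C(n+d-1,d)=C(14,6)=3003


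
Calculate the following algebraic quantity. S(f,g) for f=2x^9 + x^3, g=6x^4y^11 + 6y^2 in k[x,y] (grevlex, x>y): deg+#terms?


LT(f)=2x^9, LT(g)=6x^4y^11
lcm(LM)=x^9y^11
S(f,g) (scaled by 12 to clear denominators) = 6y^11*f - 2x^5*g = 6x^3y^11 - 12x^5y^2
2 terms, deg 14.
14+2=16


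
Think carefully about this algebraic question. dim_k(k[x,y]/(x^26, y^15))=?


Basis: x^i*y^j, i<26, j<15
26*15=390


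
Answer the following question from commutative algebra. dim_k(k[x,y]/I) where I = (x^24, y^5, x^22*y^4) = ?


k[x,y]/I, I = (x^24, y^5, x^22*y^4)
Rect: 24x5=120. Corner: (24-22)x(5-4)=2.
dim = 120-2 = 118


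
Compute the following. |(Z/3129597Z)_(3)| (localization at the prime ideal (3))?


3-primary part: 3129597=3^10*53
Size=3^10=59049


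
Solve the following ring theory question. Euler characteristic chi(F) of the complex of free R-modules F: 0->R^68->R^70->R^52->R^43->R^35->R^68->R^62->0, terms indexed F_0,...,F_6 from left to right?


chi = sum (-1)^i * rank:
(-1)^0*68=68
(-1)^1*70=-70
(-1)^2*52=52
(-1)^3*43=-43
(-1)^4*35=35
(-1)^5*68=-68
(-1)^6*62=62
chi=36


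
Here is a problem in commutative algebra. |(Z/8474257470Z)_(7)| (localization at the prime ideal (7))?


7-primary part: 8474257470=7^10*30
Size=7^10=282475249


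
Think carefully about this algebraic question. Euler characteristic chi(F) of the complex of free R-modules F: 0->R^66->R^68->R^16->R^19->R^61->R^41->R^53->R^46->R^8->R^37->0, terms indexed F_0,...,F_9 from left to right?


chi = sum (-1)^i * rank:
(-1)^0*66=66
(-1)^1*68=-68
(-1)^2*16=16
(-1)^3*19=-19
(-1)^4*61=61
(-1)^5*41=-41
(-1)^6*53=53
(-1)^7*46=-46
(-1)^8*8=8
(-1)^9*37=-37
chi=-7


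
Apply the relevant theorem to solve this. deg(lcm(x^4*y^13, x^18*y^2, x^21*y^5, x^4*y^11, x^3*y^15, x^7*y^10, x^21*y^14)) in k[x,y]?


lcm = componentwise max:
x: max(4,18,21,4,3,7,21)=21
y: max(13,2,5,11,15,10,14)=15
Total=21+15=36


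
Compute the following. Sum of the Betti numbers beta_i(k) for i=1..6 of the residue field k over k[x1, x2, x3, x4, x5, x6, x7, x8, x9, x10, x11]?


Koszul resolution: beta_i(k)=C(n,i), n=11
C(11,1)=11, C(11,2)=55, C(11,3)=165, C(11,4)=330, C(11,5)=462, C(11,6)=462
Sum=1485


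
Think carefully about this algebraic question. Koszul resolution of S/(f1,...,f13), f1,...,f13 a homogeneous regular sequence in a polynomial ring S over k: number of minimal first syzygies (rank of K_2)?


Regular sequence => Koszul complex is the minimal free resolution.
Syz_1 minimally generated by Koszul relations f_i*e_j - f_j*e_i (i<j): mu(Syz_1) = beta_2 = C(m,2) = m(m-1)/2
m=13
13*12/2 = 78


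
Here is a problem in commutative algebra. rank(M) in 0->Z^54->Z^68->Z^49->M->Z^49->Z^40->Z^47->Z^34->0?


Alt sum=0:
(-1)^0*54 + (-1)^1*68 + (-1)^2*49 + (-1)^3*? + (-1)^4*49 + (-1)^5*40 + (-1)^6*47 + (-1)^7*34=0
rank(M)=57


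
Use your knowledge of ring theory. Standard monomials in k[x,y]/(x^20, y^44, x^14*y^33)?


k[x,y]/I, I = (x^20, y^44, x^14*y^33)
Rect: 20x44=880. Corner: (20-14)x(44-33)=66.
dim = 880-66 = 814


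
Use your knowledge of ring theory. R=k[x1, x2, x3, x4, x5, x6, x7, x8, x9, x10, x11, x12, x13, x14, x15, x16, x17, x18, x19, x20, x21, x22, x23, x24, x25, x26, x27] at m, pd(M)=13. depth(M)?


pd+depth=depth(R)=27
depth=27-13=14


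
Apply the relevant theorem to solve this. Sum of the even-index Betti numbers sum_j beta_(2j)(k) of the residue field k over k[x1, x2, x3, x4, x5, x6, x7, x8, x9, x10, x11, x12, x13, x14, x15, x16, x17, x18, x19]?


Koszul resolution: beta_i(k)=C(n,i), n=19
sum_even C(19,i) = 2^(n-1) = 2^18 = 262144


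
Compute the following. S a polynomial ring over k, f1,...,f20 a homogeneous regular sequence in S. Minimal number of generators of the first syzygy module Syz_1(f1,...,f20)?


Regular sequence => Koszul complex is the minimal free resolution.
Syz_1 minimally generated by Koszul relations f_i*e_j - f_j*e_i (i<j): mu(Syz_1) = beta_2 = C(m,2) = m(m-1)/2
m=20
20*19/2 = 190


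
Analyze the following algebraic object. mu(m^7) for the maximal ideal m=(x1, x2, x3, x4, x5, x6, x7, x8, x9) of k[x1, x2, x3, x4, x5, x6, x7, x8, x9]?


Graded Nakayama: mu(m^d) = dim_k (m^d/m^(d+1)) = #degree-7 monomials in 9 vars
C(n+d-1,d)=C(15,7)=6435


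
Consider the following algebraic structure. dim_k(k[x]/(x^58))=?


Basis: 1,x,...,x^57
dim=58


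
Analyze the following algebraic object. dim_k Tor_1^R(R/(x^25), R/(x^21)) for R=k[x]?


Tor_1(R/I,R/J)=(I cap J)/IJ=(x^25)/(x^46)
dim=46-25=min(25,21)=21


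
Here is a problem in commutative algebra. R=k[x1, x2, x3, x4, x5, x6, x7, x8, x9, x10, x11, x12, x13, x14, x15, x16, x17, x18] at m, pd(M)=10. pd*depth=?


pd+depth=18
depth=18-10=8
pd*depth=10*8=80


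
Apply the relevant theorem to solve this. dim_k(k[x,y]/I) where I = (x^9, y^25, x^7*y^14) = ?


k[x,y]/I, I = (x^9, y^25, x^7*y^14)
Rect: 9x25=225. Corner: (9-7)x(25-14)=22.
dim = 225-22 = 203


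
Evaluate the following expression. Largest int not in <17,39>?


gcd(17,39)=1 => F=ab-a-b=17*39-17-39=663-56=607


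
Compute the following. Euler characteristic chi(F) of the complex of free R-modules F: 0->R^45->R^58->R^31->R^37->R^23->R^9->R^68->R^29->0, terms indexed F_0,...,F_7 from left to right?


chi = sum (-1)^i * rank:
(-1)^0*45=45
(-1)^1*58=-58
(-1)^2*31=31
(-1)^3*37=-37
(-1)^4*23=23
(-1)^5*9=-9
(-1)^6*68=68
(-1)^7*29=-29
chi=34


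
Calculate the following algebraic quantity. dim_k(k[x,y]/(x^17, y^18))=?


Basis: x^i*y^j, i<17, j<18
17*18=306


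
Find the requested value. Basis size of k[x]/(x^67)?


Basis: 1,x,...,x^66
dim=67


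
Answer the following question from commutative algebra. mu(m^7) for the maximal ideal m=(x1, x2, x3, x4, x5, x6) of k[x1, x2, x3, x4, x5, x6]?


Graded Nakayama: mu(m^d) = dim_k (m^d/m^(d+1)) = #degree-7 monomials in 6 vars
C(n+d-1,d)=C(12,7)=792


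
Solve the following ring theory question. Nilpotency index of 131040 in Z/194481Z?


131040^k mod 194481:
k=1: 131040
k=2: 170667
k=3: 55566
k=4: 0
First zero at k = 4


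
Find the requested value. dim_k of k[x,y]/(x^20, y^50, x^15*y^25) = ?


k[x,y]/I, I = (x^20, y^50, x^15*y^25)
Rect: 20x50=1000. Corner: (20-15)x(50-25)=125.
dim = 1000-125 = 875


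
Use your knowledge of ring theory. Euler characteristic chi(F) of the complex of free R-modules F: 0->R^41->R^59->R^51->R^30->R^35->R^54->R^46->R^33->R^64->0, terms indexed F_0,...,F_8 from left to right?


chi = sum (-1)^i * rank:
(-1)^0*41=41
(-1)^1*59=-59
(-1)^2*51=51
(-1)^3*30=-30
(-1)^4*35=35
(-1)^5*54=-54
(-1)^6*46=46
(-1)^7*33=-33
(-1)^8*64=64
chi=61


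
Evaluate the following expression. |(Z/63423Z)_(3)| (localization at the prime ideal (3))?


3-primary part: 63423=3^7*29
Size=3^7=2187


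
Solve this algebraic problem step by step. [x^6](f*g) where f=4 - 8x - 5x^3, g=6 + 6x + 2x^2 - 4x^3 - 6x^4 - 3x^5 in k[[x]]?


[x^6] = sum a_i*b_j, i+j=6
  -8*-3=24
  -5*-4=20
Sum=44


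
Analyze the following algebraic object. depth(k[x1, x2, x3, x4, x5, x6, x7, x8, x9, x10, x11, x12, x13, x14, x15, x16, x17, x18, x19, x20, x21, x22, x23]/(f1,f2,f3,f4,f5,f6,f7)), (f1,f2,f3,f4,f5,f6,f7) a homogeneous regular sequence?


depth(R)=23
depth(R/I)=23-7=16


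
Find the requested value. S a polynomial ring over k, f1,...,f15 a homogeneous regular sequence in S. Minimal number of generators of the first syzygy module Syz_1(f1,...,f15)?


Regular sequence => Koszul complex is the minimal free resolution.
Syz_1 minimally generated by Koszul relations f_i*e_j - f_j*e_i (i<j): mu(Syz_1) = beta_2 = C(m,2) = m(m-1)/2
m=15
15*14/2 = 105


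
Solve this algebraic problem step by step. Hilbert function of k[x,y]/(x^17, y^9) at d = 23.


k[x,y], I = (x^17, y^9), d = 23
Need i < 17 and d-i < 9.
Range: 15 <= i <= 16.
H(23) = 2


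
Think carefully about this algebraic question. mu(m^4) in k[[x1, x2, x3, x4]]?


C(n+d-1,d)=C(7,4)=35


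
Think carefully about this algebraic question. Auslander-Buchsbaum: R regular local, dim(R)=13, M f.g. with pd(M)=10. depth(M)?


pd+depth=depth(R)=13
depth=13-10=3


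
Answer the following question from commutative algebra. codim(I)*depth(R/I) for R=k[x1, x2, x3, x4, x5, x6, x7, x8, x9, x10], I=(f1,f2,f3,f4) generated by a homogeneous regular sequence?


codim=4, depth=dim(R/I)=10-4=6
Product=4*6=24


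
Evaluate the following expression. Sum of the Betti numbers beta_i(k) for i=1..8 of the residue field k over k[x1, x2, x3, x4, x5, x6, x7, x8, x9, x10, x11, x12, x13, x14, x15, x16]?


Koszul resolution: beta_i(k)=C(n,i), n=16
C(16,1)=16, C(16,2)=120, C(16,3)=560, C(16,4)=1820, C(16,5)=4368, C(16,6)=8008, C(16,7)=11440, C(16,8)=12870
Sum=39202


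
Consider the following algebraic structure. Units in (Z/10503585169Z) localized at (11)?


Local ring = Z/214358881Z.
phi(214358881) = 11^7*(11-1) = 194871710


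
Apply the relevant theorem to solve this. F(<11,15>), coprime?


gcd(11,15)=1 => F=ab-a-b=11*15-11-15=165-26=139


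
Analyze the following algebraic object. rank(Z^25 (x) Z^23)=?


rank(M(x)N) = rank(M)*rank(N)
25*23 = 575


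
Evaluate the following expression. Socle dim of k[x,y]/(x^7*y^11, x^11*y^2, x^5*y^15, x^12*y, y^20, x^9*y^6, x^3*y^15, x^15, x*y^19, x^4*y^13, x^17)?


Socle = ann(m) = span of standard monomials u with x*u, y*u in I (staircase corners).
Redundant generators: x^5*y^15, x^17
Minimal generators: x^15, x^12*y, x^11*y^2, x^9*y^6, x^7*y^11, x^4*y^13, x^3*y^15, x*y^19, y^20
Corners: y^19, x^2y^18, x^3y^14, x^6y^12, x^8y^10, x^10y^5, x^11y, x^14
Socle dim=8


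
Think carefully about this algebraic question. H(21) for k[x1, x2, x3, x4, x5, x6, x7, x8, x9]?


C(d+n-1,n-1)=C(29,8)=4292145


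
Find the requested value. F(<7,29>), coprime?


gcd(7,29)=1 => F=ab-a-b=7*29-7-29=203-36=167


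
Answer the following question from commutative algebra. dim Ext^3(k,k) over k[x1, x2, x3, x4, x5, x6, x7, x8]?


C(n,i)=C(8,3)=56


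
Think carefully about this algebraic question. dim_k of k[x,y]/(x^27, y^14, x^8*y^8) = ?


k[x,y]/I, I = (x^27, y^14, x^8*y^8)
Rect: 27x14=378. Corner: (27-8)x(14-8)=114.
dim = 378-114 = 264


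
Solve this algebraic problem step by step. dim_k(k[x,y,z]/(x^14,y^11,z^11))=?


Basis: x^iy^jz^k, i<14,j<11,k<11
14*11*11=1694


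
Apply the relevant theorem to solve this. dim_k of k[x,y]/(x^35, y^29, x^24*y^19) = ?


k[x,y]/I, I = (x^35, y^29, x^24*y^19)
Rect: 35x29=1015. Corner: (35-24)x(29-19)=110.
dim = 1015-110 = 905


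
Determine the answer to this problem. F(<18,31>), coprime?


gcd(18,31)=1 => F=ab-a-b=18*31-18-31=558-49=509


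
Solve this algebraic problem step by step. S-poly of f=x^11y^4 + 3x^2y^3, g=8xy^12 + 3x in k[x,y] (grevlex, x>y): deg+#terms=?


LT(f)=x^11y^4, LT(g)=8xy^12
lcm(LM)=x^11y^12
S(f,g) (scaled by 8 to clear denominators) = 8y^8*f - x^10*g = 24x^2y^11 - 3x^11
2 terms, deg 13.
13+2=15


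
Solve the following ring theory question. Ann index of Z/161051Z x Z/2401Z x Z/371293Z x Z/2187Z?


Exponent = lcm of the cyclic orders; pairwise coprime => product.
11^5*7^4*13^5*3^7=161051*2401*371293*2187=313993841697276741


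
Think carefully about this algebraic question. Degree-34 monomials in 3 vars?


C(d+n-1,n-1)=C(36,2)=630


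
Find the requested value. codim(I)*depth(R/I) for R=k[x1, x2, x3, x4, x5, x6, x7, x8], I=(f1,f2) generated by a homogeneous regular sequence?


codim=2, depth=dim(R/I)=8-2=6
Product=2*6=12


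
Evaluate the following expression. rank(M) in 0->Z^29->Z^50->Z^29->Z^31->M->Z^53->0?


Alt sum=0:
(-1)^0*29 + (-1)^1*50 + (-1)^2*29 + (-1)^3*31 + (-1)^4*? + (-1)^5*53=0
rank(M)=76


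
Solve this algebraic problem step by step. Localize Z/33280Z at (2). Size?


2-primary part: 33280=2^9*65
Size=2^9=512


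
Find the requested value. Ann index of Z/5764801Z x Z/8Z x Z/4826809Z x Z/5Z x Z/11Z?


Exponent = lcm of the cyclic orders; pairwise coprime => product.
7^8*2^3*13^6*5^1*11^1=5764801*8*4826809*5*11=12243261074003960


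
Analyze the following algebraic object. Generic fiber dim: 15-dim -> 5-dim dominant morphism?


dim(fiber)=dim(X)-dim(Y)=15-5=10


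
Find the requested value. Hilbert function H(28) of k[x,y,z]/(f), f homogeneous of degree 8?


C(30,2)-C(22,2)=435-231=204


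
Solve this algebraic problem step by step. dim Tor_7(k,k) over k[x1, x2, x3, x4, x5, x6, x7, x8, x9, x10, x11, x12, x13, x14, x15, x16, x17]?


Koszul: C(n,i)=C(17,7)=19448


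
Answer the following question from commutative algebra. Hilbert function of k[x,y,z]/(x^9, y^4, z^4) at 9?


Need i<9, j<4, k<4 with i+j+k=9.
For each i, j ranges over max(0,9-i-3)..min(3,9-i):
  i=0: j in [6,3] -> 0
  i=1: j in [5,3] -> 0
  i=2: j in [4,3] -> 0
  i=3: j in [3,3] -> 1
  i=4: j in [2,3] -> 2
  i=5: j in [1,3] -> 3
  i=6: j in [0,3] -> 4
  i=7: j in [0,2] -> 3
  i=8: j in [0,1] -> 2
H(9) = 0+0+0+1+2+3+4+3+2 = 15


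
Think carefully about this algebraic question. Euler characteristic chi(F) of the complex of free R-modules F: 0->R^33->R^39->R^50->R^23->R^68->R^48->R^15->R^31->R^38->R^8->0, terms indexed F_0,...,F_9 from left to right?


chi = sum (-1)^i * rank:
(-1)^0*33=33
(-1)^1*39=-39
(-1)^2*50=50
(-1)^3*23=-23
(-1)^4*68=68
(-1)^5*48=-48
(-1)^6*15=15
(-1)^7*31=-31
(-1)^8*38=38
(-1)^9*8=-8
chi=55


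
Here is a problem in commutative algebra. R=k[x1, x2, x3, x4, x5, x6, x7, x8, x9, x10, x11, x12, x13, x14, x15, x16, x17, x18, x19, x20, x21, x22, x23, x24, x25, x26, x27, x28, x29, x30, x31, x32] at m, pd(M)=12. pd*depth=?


pd+depth=32
depth=32-12=20
pd*depth=12*20=240


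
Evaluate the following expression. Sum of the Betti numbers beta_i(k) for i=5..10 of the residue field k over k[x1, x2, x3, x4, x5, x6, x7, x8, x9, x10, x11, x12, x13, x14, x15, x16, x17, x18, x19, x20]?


Koszul resolution: beta_i(k)=C(n,i), n=20
C(20,5)=15504, C(20,6)=38760, C(20,7)=77520, C(20,8)=125970, C(20,9)=167960, C(20,10)=184756
Sum=610470


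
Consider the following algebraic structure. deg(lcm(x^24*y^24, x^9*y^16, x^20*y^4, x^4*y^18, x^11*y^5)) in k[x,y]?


lcm = componentwise max:
x: max(24,9,20,4,11)=24
y: max(24,16,4,18,5)=24
Total=24+24=48


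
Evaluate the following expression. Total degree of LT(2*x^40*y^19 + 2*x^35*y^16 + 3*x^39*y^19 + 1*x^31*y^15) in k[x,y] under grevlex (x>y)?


LT: 2*x^40*y^19
deg_x=40, deg_y=19
Total=40+19=59


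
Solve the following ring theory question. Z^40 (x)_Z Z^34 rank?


rank(M(x)N) = rank(M)*rank(N)
40*34 = 1360


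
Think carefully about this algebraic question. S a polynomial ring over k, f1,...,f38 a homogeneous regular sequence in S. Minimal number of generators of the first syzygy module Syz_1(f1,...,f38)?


Regular sequence => Koszul complex is the minimal free resolution.
Syz_1 minimally generated by Koszul relations f_i*e_j - f_j*e_i (i<j): mu(Syz_1) = beta_2 = C(m,2) = m(m-1)/2
m=38
38*37/2 = 703


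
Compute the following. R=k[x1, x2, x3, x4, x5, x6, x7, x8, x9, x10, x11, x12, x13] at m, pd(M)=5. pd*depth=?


pd+depth=13
depth=13-5=8
pd*depth=5*8=40


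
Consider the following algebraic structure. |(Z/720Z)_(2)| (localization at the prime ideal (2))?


2-primary part: 720=2^4*45
Size=2^4=16


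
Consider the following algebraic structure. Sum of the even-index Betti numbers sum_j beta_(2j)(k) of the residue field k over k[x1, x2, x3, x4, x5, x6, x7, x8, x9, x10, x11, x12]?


Koszul resolution: beta_i(k)=C(n,i), n=12
sum_even C(12,i) = 2^(n-1) = 2^11 = 2048


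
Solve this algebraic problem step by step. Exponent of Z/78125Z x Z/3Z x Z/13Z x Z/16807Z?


Exponent = lcm of the cyclic orders; pairwise coprime => product.
5^7*3^1*13^1*7^5=78125*3*13*16807=51208828125


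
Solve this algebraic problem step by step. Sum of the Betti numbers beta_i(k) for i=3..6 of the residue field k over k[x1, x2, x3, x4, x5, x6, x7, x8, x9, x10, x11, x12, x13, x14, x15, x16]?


Koszul resolution: beta_i(k)=C(n,i), n=16
C(16,3)=560, C(16,4)=1820, C(16,5)=4368, C(16,6)=8008
Sum=14756


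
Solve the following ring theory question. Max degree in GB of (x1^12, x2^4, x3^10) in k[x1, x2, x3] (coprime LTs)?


Pure powers, coprime LTs => already GB.
Degrees: 12, 4, 10
Max=12


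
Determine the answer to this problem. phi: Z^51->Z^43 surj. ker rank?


rank(ker) = 51-43 = 8


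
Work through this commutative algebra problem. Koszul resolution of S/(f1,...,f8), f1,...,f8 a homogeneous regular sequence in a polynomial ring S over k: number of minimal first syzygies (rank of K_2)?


Regular sequence => Koszul complex is the minimal free resolution.
Syz_1 minimally generated by Koszul relations f_i*e_j - f_j*e_i (i<j): mu(Syz_1) = beta_2 = C(m,2) = m(m-1)/2
m=8
8*7/2 = 28


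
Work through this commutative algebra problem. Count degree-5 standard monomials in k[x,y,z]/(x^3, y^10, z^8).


Need i<3, j<10, k<8 with i+j+k=5.
For each i, j ranges over max(0,5-i-7)..min(9,5-i):
  i=0: j in [0,5] -> 6
  i=1: j in [0,4] -> 5
  i=2: j in [0,3] -> 4
H(5) = 6+5+4 = 15


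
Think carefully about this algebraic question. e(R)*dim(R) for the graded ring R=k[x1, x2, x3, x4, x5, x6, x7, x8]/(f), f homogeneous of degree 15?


e(R)=deg(f)=15, dim(R)=8-1=7
e*dim=15*7=105


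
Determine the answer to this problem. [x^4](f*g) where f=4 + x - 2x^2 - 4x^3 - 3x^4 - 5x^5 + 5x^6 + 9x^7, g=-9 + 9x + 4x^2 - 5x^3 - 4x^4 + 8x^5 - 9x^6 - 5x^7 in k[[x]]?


[x^4] = sum a_i*b_j, i+j=4
  4*-4=-16
  1*-5=-5
  -2*4=-8
  -4*9=-36
  -3*-9=27
Sum=-38


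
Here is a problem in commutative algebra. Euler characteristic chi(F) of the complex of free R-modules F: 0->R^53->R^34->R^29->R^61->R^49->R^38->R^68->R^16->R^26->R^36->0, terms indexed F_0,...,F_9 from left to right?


chi = sum (-1)^i * rank:
(-1)^0*53=53
(-1)^1*34=-34
(-1)^2*29=29
(-1)^3*61=-61
(-1)^4*49=49
(-1)^5*38=-38
(-1)^6*68=68
(-1)^7*16=-16
(-1)^8*26=26
(-1)^9*36=-36
chi=40


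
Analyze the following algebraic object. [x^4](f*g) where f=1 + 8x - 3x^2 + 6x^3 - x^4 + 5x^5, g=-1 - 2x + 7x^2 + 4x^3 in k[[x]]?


[x^4] = sum a_i*b_j, i+j=4
  8*4=32
  -3*7=-21
  6*-2=-12
  -1*-1=1
Sum=0


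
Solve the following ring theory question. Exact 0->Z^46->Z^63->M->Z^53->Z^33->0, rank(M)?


Alt sum=0:
(-1)^0*46 + (-1)^1*63 + (-1)^2*? + (-1)^3*53 + (-1)^4*33=0
rank(M)=37


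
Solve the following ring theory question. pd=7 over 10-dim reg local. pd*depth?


pd+depth=10
depth=10-7=3
pd*depth=7*3=21


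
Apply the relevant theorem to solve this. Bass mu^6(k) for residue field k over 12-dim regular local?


C(n,i)=C(12,6)=924


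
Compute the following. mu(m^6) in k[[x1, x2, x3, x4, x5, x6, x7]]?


C(n+d-1,d)=C(12,6)=924


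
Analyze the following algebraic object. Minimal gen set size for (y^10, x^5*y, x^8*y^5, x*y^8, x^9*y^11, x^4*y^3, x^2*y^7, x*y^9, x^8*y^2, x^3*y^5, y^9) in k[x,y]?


Remove redundant (divisible by others).
x^8*y^2 redundant.
y^10 redundant.
x^8*y^5 redundant.
x*y^9 redundant.
x^9*y^11 redundant.
Min: x^5*y, x^4*y^3, x^3*y^5, x^2*y^7, x*y^8, y^9
Count=6


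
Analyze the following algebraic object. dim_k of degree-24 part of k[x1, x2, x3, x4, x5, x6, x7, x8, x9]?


C(d+n-1,n-1)=C(32,8)=10518300


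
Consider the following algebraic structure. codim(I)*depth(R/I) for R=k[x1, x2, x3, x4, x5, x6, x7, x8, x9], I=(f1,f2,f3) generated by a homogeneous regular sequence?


codim=3, depth=dim(R/I)=9-3=6
Product=3*6=18


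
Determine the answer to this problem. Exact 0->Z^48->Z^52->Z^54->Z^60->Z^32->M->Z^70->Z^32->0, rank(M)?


Alt sum=0:
(-1)^0*48 + (-1)^1*52 + (-1)^2*54 + (-1)^3*60 + (-1)^4*32 + (-1)^5*? + (-1)^6*70 + (-1)^7*32=0
rank(M)=60


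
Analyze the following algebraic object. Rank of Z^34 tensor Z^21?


rank(M(x)N) = rank(M)*rank(N)
34*21 = 714


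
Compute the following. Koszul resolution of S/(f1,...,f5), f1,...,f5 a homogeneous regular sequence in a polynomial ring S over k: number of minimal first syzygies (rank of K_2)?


Regular sequence => Koszul complex is the minimal free resolution.
Syz_1 minimally generated by Koszul relations f_i*e_j - f_j*e_i (i<j): mu(Syz_1) = beta_2 = C(m,2) = m(m-1)/2
m=5
5*4/2 = 10


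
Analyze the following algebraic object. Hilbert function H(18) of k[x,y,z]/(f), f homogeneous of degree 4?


C(20,2)-C(16,2)=190-120=70


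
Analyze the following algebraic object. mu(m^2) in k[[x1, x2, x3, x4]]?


C(n+d-1,d)=C(5,2)=10


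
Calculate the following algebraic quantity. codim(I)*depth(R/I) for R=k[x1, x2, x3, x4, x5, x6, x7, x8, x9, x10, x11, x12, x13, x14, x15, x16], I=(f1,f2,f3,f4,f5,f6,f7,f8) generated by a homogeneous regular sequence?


codim=8, depth=dim(R/I)=16-8=8
Product=8*8=64


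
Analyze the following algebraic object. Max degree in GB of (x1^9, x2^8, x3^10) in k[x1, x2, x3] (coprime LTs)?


Pure powers, coprime LTs => already GB.
Degrees: 9, 8, 10
Max=10


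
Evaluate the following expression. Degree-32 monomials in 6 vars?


C(d+n-1,n-1)=C(37,5)=435897


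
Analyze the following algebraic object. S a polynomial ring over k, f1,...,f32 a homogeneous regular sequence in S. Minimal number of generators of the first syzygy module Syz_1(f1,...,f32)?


Regular sequence => Koszul complex is the minimal free resolution.
Syz_1 minimally generated by Koszul relations f_i*e_j - f_j*e_i (i<j): mu(Syz_1) = beta_2 = C(m,2) = m(m-1)/2
m=32
32*31/2 = 496


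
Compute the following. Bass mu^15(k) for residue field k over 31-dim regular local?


C(n,i)=C(31,15)=300540195


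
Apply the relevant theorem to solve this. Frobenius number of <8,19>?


gcd(8,19)=1 => F=ab-a-b=8*19-8-19=152-27=125


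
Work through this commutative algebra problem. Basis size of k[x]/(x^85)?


Basis: 1,x,...,x^84
dim=85


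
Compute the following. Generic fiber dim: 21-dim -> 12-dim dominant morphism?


dim(fiber)=dim(X)-dim(Y)=21-12=9


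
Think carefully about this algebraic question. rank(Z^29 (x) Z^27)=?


rank(M(x)N) = rank(M)*rank(N)
29*27 = 783


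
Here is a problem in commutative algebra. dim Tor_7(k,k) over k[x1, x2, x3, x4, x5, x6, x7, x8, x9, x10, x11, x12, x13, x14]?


Koszul: C(n,i)=C(14,7)=3432


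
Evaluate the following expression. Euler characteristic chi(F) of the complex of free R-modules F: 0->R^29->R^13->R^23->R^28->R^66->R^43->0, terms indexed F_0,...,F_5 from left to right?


chi = sum (-1)^i * rank:
(-1)^0*29=29
(-1)^1*13=-13
(-1)^2*23=23
(-1)^3*28=-28
(-1)^4*66=66
(-1)^5*43=-43
chi=34


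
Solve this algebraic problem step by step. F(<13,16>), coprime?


gcd(13,16)=1 => F=ab-a-b=13*16-13-16=208-29=179


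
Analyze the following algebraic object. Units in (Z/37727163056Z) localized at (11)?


Local ring = Z/2357947691Z.
phi(2357947691) = 11^8*(11-1) = 2143588810


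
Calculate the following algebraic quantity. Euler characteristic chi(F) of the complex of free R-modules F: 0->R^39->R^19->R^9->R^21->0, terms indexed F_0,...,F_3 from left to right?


chi = sum (-1)^i * rank:
(-1)^0*39=39
(-1)^1*19=-19
(-1)^2*9=9
(-1)^3*21=-21
chi=8


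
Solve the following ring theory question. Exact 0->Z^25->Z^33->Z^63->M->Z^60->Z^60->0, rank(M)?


Alt sum=0:
(-1)^0*25 + (-1)^1*33 + (-1)^2*63 + (-1)^3*? + (-1)^4*60 + (-1)^5*60=0
rank(M)=55


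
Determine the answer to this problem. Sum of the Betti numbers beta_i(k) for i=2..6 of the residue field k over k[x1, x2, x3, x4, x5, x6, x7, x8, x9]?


Koszul resolution: beta_i(k)=C(n,i), n=9
C(9,2)=36, C(9,3)=84, C(9,4)=126, C(9,5)=126, C(9,6)=84
Sum=456


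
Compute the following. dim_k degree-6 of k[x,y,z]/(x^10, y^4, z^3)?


Need i<10, j<4, k<3 with i+j+k=6.
For each i, j ranges over max(0,6-i-2)..min(3,6-i):
  i=0: j in [4,3] -> 0
  i=1: j in [3,3] -> 1
  i=2: j in [2,3] -> 2
  i=3: j in [1,3] -> 3
  i=4: j in [0,2] -> 3
  i=5: j in [0,1] -> 2
  i=6: j in [0,0] -> 1
H(6) = 0+1+2+3+3+2+1 = 12


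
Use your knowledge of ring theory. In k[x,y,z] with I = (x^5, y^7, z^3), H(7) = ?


Need i<5, j<7, k<3 with i+j+k=7.
For each i, j ranges over max(0,7-i-2)..min(6,7-i):
  i=0: j in [5,6] -> 2
  i=1: j in [4,6] -> 3
  i=2: j in [3,5] -> 3
  i=3: j in [2,4] -> 3
  i=4: j in [1,3] -> 3
H(7) = 2+3+3+3+3 = 14


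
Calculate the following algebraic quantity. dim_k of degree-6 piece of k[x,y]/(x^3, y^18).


k[x,y], I = (x^3, y^18), d = 6
Need i < 3 and d-i < 18.
Range: 0 <= i <= 2.
H(6) = 3


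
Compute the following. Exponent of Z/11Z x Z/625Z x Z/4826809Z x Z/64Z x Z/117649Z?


Exponent = lcm of the cyclic orders; pairwise coprime => product.
11^1*5^4*13^6*2^6*7^6=11*625*4826809*64*117649=249862470898040000


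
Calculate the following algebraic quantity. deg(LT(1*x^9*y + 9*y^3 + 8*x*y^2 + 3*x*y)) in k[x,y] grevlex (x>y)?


LT: 1*x^9*y
deg_x=9, deg_y=1
Total=9+1=10


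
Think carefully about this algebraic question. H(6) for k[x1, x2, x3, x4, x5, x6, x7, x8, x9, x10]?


C(d+n-1,n-1)=C(15,9)=5005


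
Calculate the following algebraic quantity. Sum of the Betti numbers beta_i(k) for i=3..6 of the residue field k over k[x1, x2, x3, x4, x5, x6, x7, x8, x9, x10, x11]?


Koszul resolution: beta_i(k)=C(n,i), n=11
C(11,3)=165, C(11,4)=330, C(11,5)=462, C(11,6)=462
Sum=1419


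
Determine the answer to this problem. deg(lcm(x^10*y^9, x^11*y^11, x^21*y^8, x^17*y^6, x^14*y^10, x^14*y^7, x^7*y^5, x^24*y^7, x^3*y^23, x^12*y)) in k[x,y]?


lcm = componentwise max:
x: max(10,11,21,17,14,14,7,24,3,12)=24
y: max(9,11,8,6,10,7,5,7,23,1)=23
Total=24+23=47


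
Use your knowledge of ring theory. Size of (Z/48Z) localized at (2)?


2-primary part: 48=2^4*3
Size=2^4=16


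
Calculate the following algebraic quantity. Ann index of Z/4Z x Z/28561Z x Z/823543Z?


Exponent = lcm of the cyclic orders; pairwise coprime => product.
2^2*13^4*7^7=4*28561*823543=94084846492


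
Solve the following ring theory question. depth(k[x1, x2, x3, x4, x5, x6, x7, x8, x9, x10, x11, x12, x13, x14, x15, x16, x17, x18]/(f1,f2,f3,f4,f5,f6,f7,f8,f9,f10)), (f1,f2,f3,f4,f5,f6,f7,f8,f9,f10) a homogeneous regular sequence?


depth(R)=18
depth(R/I)=18-10=8


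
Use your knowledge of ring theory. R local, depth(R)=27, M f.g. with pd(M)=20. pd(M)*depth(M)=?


pd+depth=27
depth=27-20=7
pd*depth=20*7=140


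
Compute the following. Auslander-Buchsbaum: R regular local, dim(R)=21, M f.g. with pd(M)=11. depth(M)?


pd+depth=depth(R)=21
depth=21-11=10


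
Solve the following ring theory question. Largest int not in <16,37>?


gcd(16,37)=1 => F=ab-a-b=16*37-16-37=592-53=539


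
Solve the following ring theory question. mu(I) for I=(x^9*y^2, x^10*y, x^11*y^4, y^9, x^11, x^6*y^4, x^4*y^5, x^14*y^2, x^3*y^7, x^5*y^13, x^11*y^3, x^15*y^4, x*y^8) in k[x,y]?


Remove redundant (divisible by others).
x^15*y^4 redundant.
x^11*y^3 redundant.
x^14*y^2 redundant.
x^11*y^4 redundant.
x^5*y^13 redundant.
Min: x^11, x^10*y, x^9*y^2, x^6*y^4, x^4*y^5, x^3*y^7, x*y^8, y^9
Count=8


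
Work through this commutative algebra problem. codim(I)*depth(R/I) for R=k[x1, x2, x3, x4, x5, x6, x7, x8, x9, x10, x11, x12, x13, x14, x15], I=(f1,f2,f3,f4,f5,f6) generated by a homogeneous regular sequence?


codim=6, depth=dim(R/I)=15-6=9
Product=6*9=54


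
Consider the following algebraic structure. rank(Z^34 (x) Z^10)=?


rank(M(x)N) = rank(M)*rank(N)
34*10 = 340


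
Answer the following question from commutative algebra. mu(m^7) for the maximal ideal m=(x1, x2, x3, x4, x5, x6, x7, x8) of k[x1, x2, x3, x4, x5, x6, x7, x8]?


Graded Nakayama: mu(m^d) = dim_k (m^d/m^(d+1)) = #degree-7 monomials in 8 vars
C(n+d-1,d)=C(14,7)=3432


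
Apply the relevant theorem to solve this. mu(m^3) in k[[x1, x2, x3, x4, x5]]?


C(n+d-1,d)=C(7,3)=35


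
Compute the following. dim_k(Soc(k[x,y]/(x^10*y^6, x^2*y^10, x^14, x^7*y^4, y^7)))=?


Socle = ann(m) = span of standard monomials u with x*u, y*u in I (staircase corners).
Redundant generators: x^2*y^10, x^10*y^6
Minimal generators: x^14, x^7*y^4, y^7
Corners: x^6y^6, x^13y^3
Socle dim=2


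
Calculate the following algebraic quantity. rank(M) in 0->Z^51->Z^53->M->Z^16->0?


Alt sum=0:
(-1)^0*51 + (-1)^1*53 + (-1)^2*? + (-1)^3*16=0
rank(M)=18


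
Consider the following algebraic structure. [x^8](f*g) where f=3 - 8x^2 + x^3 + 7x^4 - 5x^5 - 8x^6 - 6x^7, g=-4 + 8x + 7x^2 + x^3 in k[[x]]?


[x^8] = sum a_i*b_j, i+j=8
  -5*1=-5
  -8*7=-56
  -6*8=-48
Sum=-109


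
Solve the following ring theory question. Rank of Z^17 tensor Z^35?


rank(M(x)N) = rank(M)*rank(N)
17*35 = 595


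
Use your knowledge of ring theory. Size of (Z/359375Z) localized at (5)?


5-primary part: 359375=5^6*23
Size=5^6=15625


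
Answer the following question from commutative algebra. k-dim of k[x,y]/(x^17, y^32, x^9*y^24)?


k[x,y]/I, I = (x^17, y^32, x^9*y^24)
Rect: 17x32=544. Corner: (17-9)x(32-24)=64.
dim = 544-64 = 480


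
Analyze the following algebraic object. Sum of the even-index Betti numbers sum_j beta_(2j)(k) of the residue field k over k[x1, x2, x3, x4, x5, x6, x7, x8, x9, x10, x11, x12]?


Koszul resolution: beta_i(k)=C(n,i), n=12
sum_even C(12,i) = 2^(n-1) = 2^11 = 2048


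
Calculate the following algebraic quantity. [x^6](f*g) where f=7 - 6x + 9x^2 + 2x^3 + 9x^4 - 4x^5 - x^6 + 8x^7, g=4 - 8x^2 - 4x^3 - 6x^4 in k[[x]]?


[x^6] = sum a_i*b_j, i+j=6
  9*-6=-54
  2*-4=-8
  9*-8=-72
  -1*4=-4
Sum=-138


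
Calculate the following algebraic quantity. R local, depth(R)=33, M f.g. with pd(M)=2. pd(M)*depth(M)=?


pd+depth=33
depth=33-2=31
pd*depth=2*31=62


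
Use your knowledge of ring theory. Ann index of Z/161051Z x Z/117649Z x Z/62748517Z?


Exponent = lcm of the cyclic orders; pairwise coprime => product.
11^5*7^6*13^7=161051*117649*62748517=1188926841835916183


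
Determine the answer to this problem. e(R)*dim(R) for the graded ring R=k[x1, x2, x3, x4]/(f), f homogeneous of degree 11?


e(R)=deg(f)=11, dim(R)=4-1=3
e*dim=11*3=33


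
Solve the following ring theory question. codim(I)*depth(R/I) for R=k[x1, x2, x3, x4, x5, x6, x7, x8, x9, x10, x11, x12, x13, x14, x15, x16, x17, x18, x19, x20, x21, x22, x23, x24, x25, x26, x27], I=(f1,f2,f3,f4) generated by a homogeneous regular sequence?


codim=4, depth=dim(R/I)=27-4=23
Product=4*23=92


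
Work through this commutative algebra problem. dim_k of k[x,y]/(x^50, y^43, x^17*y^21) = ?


k[x,y]/I, I = (x^50, y^43, x^17*y^21)
Rect: 50x43=2150. Corner: (50-17)x(43-21)=726.
dim = 2150-726 = 1424


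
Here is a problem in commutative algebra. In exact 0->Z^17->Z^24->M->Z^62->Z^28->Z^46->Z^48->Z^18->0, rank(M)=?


Alt sum=0:
(-1)^0*17 + (-1)^1*24 + (-1)^2*? + (-1)^3*62 + (-1)^4*28 + (-1)^5*46 + (-1)^6*48 + (-1)^7*18=0
rank(M)=57


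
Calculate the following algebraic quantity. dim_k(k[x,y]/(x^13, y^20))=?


Basis: x^i*y^j, i<13, j<20
13*20=260
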